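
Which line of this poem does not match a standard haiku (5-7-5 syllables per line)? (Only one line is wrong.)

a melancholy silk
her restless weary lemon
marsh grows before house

Line 1

Line 1: "a melancholy silk": 1+4+1 = 6 (expected 5)
Line 2: "her restless weary lemon": 1+2+2+2 = 7 ✓
Line 3: "marsh grows before house": 1+1+2+1 = 5 ✓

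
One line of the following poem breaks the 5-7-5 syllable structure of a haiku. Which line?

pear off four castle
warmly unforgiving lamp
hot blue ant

Line 1: pear(1) + off(1) + four(1) + castle(2) = 5 ✓
Line 2: warmly(2) + unforgiving(4) + lamp(1) = 7 ✓
Line 3: hot(1) + blue(1) + ant(1) = 3 (expected 5)

The third line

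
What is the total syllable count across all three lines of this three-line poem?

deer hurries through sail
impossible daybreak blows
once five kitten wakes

Line 1: "deer hurries through sail": 1+2+1+1 = 5
Line 2: "impossible daybreak blows": 4+2+1 = 7
Line 3: "once five kitten wakes": 1+1+2+1 = 5
Total: 5 + 7 + 5 = 17

17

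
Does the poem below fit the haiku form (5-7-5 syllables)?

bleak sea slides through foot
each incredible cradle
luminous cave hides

Yes

Line 1: "bleak sea slides through foot": 1+1+1+1+1 = 5 ✓
Line 2: "each incredible cradle": 1+4+2 = 7 ✓
Line 3: "luminous cave hides": 3+1+1 = 5 ✓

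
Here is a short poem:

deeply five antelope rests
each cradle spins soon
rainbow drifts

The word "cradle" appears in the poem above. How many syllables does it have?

"cradle" has 2 syllables.

2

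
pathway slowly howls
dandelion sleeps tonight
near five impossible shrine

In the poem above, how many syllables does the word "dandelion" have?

4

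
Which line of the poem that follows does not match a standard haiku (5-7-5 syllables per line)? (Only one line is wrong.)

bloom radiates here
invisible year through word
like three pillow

Line 3

Line 1: bloom(1) + radiates(3) + here(1) = 5 ✓
Line 2: invisible(4) + year(1) + through(1) + word(1) = 7 ✓
Line 3: like(1) + three(1) + pillow(2) = 4 (expected 5)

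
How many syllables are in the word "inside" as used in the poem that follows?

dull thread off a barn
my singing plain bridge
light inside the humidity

2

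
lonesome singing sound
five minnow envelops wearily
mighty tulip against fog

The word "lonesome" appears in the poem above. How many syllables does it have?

"lonesome" has 2 syllables.

2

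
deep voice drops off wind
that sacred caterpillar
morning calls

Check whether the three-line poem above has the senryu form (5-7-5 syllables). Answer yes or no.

Line 1: "deep voice drops off wind": 1+1+1+1+1 = 5 ✓
Line 2: "that sacred caterpillar": 1+2+4 = 7 ✓
Line 3: "morning calls": 2+1 = 3 (expected 5)

No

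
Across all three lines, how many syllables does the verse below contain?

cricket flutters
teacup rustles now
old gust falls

12

Line 1: cricket(2) + flutters(2) = 4
Line 2: teacup(2) + rustles(2) + now(1) = 5
Line 3: old(1) + gust(1) + falls(1) = 3
Total: 4 + 5 + 3 = 12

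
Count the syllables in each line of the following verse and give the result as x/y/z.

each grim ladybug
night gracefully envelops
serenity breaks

Line 1: each(1) + grim(1) + ladybug(3) = 5
Line 2: night(1) + gracefully(3) + envelops(3) = 7
Line 3: serenity(4) + breaks(1) = 5

5/7/5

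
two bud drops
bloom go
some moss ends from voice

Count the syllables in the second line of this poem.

The second line: bloom(1) + go(1) = 2

2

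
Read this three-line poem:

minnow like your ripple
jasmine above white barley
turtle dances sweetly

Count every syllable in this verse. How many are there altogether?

Line 1: "minnow like your ripple": 2+1+1+2 = 6
Line 2: "jasmine above white barley": 2+2+1+2 = 7
Line 3: "turtle dances sweetly": 2+2+2 = 6
Total: 6 + 7 + 6 = 19

19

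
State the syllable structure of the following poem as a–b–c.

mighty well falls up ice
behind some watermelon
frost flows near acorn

6–7–5

Line 1: mighty (2), well (1), falls (1), up (1), ice (1) → 6
Line 2: behind (2), some (1), watermelon (4) → 7
Line 3: frost (1), flows (1), near (1), acorn (2) → 5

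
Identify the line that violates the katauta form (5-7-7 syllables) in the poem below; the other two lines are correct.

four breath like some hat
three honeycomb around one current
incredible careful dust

Line 2

Line 1: four (1), breath (1), like (1), some (1), hat (1) → 5 ✓
Line 2: three (1), honeycomb (3), around (2), one (1), current (2) → 9 (expected 7)
Line 3: incredible (4), careful (2), dust (1) → 7 ✓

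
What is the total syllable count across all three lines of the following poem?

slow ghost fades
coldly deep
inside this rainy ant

Line 1: slow (1), ghost (1), fades (1) → 3
Line 2: coldly (2), deep (1) → 3
Line 3: inside (2), this (1), rainy (2), ant (1) → 6
Total: 3 + 3 + 6 = 12

12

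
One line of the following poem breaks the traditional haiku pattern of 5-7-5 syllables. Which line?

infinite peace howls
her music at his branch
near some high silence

The second line

Line 1: infinite(3) + peace(1) + howls(1) = 5 ✓
Line 2: her(1) + music(2) + at(1) + his(1) + branch(1) = 6 (expected 7)
Line 3: near(1) + some(1) + high(1) + silence(2) = 5 ✓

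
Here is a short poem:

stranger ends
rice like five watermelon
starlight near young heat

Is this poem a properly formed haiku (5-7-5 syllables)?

No

Line 1: stranger (2), ends (1) → 3 (expected 5)
Line 2: rice (1), like (1), five (1), watermelon (4) → 7 ✓
Line 3: starlight (2), near (1), young (1), heat (1) → 5 ✓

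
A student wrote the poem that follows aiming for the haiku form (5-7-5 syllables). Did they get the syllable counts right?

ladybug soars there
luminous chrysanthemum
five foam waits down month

Line 1: ladybug (3), soars (1), there (1) → 5 ✓
Line 2: luminous (3), chrysanthemum (4) → 7 ✓
Line 3: five (1), foam (1), waits (1), down (1), month (1) → 5 ✓

Yes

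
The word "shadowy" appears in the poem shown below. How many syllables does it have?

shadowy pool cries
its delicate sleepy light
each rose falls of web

3

"shadowy" has 3 syllables.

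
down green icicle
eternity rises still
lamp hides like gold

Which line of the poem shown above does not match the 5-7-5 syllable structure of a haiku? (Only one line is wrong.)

The third line

Line 1: down(1) + green(1) + icicle(3) = 5 ✓
Line 2: eternity(4) + rises(2) + still(1) = 7 ✓
Line 3: lamp(1) + hides(1) + like(1) + gold(1) = 4 (expected 5)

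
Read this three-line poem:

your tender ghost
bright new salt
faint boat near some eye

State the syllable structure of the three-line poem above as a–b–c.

Line 1: "your tender ghost": 1+2+1 = 4
Line 2: "bright new salt": 1+1+1 = 3
Line 3: "faint boat near some eye": 1+1+1+1+1 = 5

4–3–5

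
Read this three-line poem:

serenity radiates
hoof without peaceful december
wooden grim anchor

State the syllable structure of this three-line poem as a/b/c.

Line 1: serenity(4) + radiates(3) = 7
Line 2: hoof(1) + without(2) + peaceful(2) + december(3) = 8
Line 3: wooden(2) + grim(1) + anchor(2) = 5

7/8/5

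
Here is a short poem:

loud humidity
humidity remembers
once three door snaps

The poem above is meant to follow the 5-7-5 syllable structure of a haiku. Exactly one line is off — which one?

Line 3

Line 1: "loud humidity": 1+4 = 5 ✓
Line 2: "humidity remembers": 4+3 = 7 ✓
Line 3: "once three door snaps": 1+1+1+1 = 4 (expected 5)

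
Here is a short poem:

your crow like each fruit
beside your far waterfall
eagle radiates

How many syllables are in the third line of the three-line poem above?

The third line: "eagle radiates": 2+3 = 5

5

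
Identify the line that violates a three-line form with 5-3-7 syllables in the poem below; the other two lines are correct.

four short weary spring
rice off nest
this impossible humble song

The third line

Line 1: "four short weary spring": 1+1+2+1 = 5 ✓
Line 2: "rice off nest": 1+1+1 = 3 ✓
Line 3: "this impossible humble song": 1+4+2+1 = 8 (expected 7)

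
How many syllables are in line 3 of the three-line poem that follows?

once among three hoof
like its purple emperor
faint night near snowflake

Line 3: "faint night near snowflake": 1+1+1+2 = 5

5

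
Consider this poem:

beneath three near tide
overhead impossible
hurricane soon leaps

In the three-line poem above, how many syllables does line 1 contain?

Line 1: beneath (2), three (1), near (1), tide (1) → 5

5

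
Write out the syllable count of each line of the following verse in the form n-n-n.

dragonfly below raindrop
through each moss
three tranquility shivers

7-3-7

Line 1: dragonfly(3) + below(2) + raindrop(2) = 7
Line 2: through(1) + each(1) + moss(1) = 3
Line 3: three(1) + tranquility(4) + shivers(2) = 7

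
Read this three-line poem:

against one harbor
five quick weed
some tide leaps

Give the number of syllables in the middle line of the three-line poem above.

3

The middle line: five (1), quick (1), weed (1) → 3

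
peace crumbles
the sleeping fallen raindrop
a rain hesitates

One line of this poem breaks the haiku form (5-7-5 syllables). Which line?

Line 1: "peace crumbles": 1+2 = 3 (expected 5)
Line 2: "the sleeping fallen raindrop": 1+2+2+2 = 7 ✓
Line 3: "a rain hesitates": 1+1+3 = 5 ✓

The first line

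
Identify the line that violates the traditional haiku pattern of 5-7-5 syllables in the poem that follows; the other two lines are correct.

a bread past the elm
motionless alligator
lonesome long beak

Line 3

Line 1: a(1) + bread(1) + past(1) + the(1) + elm(1) = 5 ✓
Line 2: motionless(3) + alligator(4) = 7 ✓
Line 3: lonesome(2) + long(1) + beak(1) = 4 (expected 5)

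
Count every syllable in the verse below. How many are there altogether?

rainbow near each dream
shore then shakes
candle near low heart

Line 1: rainbow (2), near (1), each (1), dream (1) → 5
Line 2: shore (1), then (1), shakes (1) → 3
Line 3: candle (2), near (1), low (1), heart (1) → 5
Total: 5 + 3 + 5 = 13

13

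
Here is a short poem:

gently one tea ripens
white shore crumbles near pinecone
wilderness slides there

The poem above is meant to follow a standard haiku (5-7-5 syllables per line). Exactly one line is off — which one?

Line 1: "gently one tea ripens": 2+1+1+2 = 6 (expected 5)
Line 2: "white shore crumbles near pinecone": 1+1+2+1+2 = 7 ✓
Line 3: "wilderness slides there": 3+1+1 = 5 ✓

Line 1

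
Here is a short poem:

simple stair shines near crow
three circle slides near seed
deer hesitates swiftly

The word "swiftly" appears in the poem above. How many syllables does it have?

"swiftly" has 2 syllables.

2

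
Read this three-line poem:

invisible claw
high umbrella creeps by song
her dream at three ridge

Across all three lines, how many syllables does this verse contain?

17

Line 1: "invisible claw": 4+1 = 5
Line 2: "high umbrella creeps by song": 1+3+1+1+1 = 7
Line 3: "her dream at three ridge": 1+1+1+1+1 = 5
Total: 5 + 7 + 5 = 17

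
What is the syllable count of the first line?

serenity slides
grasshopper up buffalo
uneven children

The first line: serenity(4) + slides(1) = 5

5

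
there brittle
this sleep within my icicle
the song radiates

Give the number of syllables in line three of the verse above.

5

Line three: "the song radiates": 1+1+3 = 5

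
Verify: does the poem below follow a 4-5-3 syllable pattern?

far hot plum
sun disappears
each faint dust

Line 1: far(1) + hot(1) + plum(1) = 3 (expected 4)
Line 2: sun(1) + disappears(3) = 4 (expected 5)
Line 3: each(1) + faint(1) + dust(1) = 3 ✓

No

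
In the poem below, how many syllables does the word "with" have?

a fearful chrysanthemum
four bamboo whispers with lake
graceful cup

1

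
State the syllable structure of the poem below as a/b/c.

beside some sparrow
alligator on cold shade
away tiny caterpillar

Line 1: beside (2), some (1), sparrow (2) → 5
Line 2: alligator (4), on (1), cold (1), shade (1) → 7
Line 3: away (2), tiny (2), caterpillar (4) → 8

5/7/8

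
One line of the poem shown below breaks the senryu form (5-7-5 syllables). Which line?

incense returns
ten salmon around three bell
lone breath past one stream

Line 1: "incense returns": 2+2 = 4 (expected 5)
Line 2: "ten salmon around three bell": 1+2+2+1+1 = 7 ✓
Line 3: "lone breath past one stream": 1+1+1+1+1 = 5 ✓

The first line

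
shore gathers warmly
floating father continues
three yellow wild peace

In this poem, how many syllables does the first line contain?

The first line: "shore gathers warmly": 1+2+2 = 5

5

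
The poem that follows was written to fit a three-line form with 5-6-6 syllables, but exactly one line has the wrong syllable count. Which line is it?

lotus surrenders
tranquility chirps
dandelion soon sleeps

Line 2

Line 1: "lotus surrenders": 2+3 = 5 ✓
Line 2: "tranquility chirps": 4+1 = 5 (expected 6)
Line 3: "dandelion soon sleeps": 4+1+1 = 6 ✓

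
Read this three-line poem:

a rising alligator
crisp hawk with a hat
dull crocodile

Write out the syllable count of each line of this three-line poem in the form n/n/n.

7/5/4

Line 1: "a rising alligator": 1+2+4 = 7
Line 2: "crisp hawk with a hat": 1+1+1+1+1 = 5
Line 3: "dull crocodile": 1+3 = 4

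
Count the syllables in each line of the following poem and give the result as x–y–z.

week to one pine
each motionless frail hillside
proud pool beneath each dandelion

Line 1: week(1) + to(1) + one(1) + pine(1) = 4
Line 2: each(1) + motionless(3) + frail(1) + hillside(2) = 7
Line 3: proud(1) + pool(1) + beneath(2) + each(1) + dandelion(4) = 9

4–7–9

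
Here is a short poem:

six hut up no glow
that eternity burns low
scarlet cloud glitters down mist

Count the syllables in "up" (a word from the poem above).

1

"up" has 1 syllable.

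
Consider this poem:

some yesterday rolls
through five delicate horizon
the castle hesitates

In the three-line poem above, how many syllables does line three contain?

6

Line three: the(1) + castle(2) + hesitates(3) = 6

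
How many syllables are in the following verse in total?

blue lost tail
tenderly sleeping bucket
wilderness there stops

Line 1: blue (1), lost (1), tail (1) → 3
Line 2: tenderly (3), sleeping (2), bucket (2) → 7
Line 3: wilderness (3), there (1), stops (1) → 5
Total: 3 + 7 + 5 = 15

15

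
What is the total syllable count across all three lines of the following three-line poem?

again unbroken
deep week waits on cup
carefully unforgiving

17

Line 1: again(2) + unbroken(3) = 5
Line 2: deep(1) + week(1) + waits(1) + on(1) + cup(1) = 5
Line 3: carefully(3) + unforgiving(4) = 7
Total: 5 + 5 + 7 = 17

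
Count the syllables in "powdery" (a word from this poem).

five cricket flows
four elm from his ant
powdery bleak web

"powdery" has 3 syllables.

3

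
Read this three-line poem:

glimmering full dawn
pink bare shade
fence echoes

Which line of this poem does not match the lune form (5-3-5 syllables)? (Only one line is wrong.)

Line 1: glimmering (3), full (1), dawn (1) → 5 ✓
Line 2: pink (1), bare (1), shade (1) → 3 ✓
Line 3: fence (1), echoes (2) → 3 (expected 5)

The third line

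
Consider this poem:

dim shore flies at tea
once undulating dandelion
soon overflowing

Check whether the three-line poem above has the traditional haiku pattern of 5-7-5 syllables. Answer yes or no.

No

Line 1: "dim shore flies at tea": 1+1+1+1+1 = 5 ✓
Line 2: "once undulating dandelion": 1+4+4 = 9 (expected 7)
Line 3: "soon overflowing": 1+4 = 5 ✓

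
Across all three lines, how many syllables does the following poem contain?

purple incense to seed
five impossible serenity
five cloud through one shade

20

Line 1: "purple incense to seed": 2+2+1+1 = 6
Line 2: "five impossible serenity": 1+4+4 = 9
Line 3: "five cloud through one shade": 1+1+1+1+1 = 5
Total: 6 + 9 + 5 = 20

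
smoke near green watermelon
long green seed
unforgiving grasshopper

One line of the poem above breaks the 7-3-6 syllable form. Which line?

Line 1: "smoke near green watermelon": 1+1+1+4 = 7 ✓
Line 2: "long green seed": 1+1+1 = 3 ✓
Line 3: "unforgiving grasshopper": 4+3 = 7 (expected 6)

The third line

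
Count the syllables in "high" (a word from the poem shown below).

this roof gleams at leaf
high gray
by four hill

1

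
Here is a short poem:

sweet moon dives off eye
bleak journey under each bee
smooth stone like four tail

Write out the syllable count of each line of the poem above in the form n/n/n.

5/7/5

Line 1: sweet (1), moon (1), dives (1), off (1), eye (1) → 5
Line 2: bleak (1), journey (2), under (2), each (1), bee (1) → 7
Line 3: smooth (1), stone (1), like (1), four (1), tail (1) → 5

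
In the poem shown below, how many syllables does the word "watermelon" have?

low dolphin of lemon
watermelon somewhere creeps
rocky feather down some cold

"watermelon" has 4 syllables.

4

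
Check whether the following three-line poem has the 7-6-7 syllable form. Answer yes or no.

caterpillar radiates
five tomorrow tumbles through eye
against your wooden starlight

Line 1: caterpillar(4) + radiates(3) = 7 ✓
Line 2: five(1) + tomorrow(3) + tumbles(2) + through(1) + eye(1) = 8 (expected 6)
Line 3: against(2) + your(1) + wooden(2) + starlight(2) = 7 ✓

No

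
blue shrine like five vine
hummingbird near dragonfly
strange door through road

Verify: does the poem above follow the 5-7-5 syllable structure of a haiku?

No

Line 1: blue (1), shrine (1), like (1), five (1), vine (1) → 5 ✓
Line 2: hummingbird (3), near (1), dragonfly (3) → 7 ✓
Line 3: strange (1), door (1), through (1), road (1) → 4 (expected 5)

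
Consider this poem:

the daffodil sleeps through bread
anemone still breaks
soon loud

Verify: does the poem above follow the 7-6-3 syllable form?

Line 1: "the daffodil sleeps through bread": 1+3+1+1+1 = 7 ✓
Line 2: "anemone still breaks": 4+1+1 = 6 ✓
Line 3: "soon loud": 1+1 = 2 (expected 3)

No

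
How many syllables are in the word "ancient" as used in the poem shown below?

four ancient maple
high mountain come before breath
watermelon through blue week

2

"ancient" has 2 syllables.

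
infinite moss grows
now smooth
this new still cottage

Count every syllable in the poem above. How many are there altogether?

Line 1: infinite (3), moss (1), grows (1) → 5
Line 2: now (1), smooth (1) → 2
Line 3: this (1), new (1), still (1), cottage (2) → 5
Total: 5 + 2 + 5 = 12

12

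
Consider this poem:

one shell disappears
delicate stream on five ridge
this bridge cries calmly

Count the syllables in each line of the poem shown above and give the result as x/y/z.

Line 1: one(1) + shell(1) + disappears(3) = 5
Line 2: delicate(3) + stream(1) + on(1) + five(1) + ridge(1) = 7
Line 3: this(1) + bridge(1) + cries(1) + calmly(2) = 5

5/7/5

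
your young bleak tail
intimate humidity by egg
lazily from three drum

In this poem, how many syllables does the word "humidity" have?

4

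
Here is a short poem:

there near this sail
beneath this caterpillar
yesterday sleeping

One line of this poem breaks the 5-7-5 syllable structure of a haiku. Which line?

The first line

Line 1: there (1), near (1), this (1), sail (1) → 4 (expected 5)
Line 2: beneath (2), this (1), caterpillar (4) → 7 ✓
Line 3: yesterday (3), sleeping (2) → 5 ✓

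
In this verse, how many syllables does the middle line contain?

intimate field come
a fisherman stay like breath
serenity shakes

The middle line: a (1), fisherman (3), stay (1), like (1), breath (1) → 7

7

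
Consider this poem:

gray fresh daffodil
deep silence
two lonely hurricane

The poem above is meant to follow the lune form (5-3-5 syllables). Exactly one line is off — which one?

Line 1: "gray fresh daffodil": 1+1+3 = 5 ✓
Line 2: "deep silence": 1+2 = 3 ✓
Line 3: "two lonely hurricane": 1+2+3 = 6 (expected 5)

Line 3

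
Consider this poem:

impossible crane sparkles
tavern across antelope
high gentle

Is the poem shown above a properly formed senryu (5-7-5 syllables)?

Line 1: impossible(4) + crane(1) + sparkles(2) = 7 (expected 5)
Line 2: tavern(2) + across(2) + antelope(3) = 7 ✓
Line 3: high(1) + gentle(2) = 3 (expected 5)

No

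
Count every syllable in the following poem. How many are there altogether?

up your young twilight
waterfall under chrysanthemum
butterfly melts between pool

21

Line 1: "up your young twilight": 1+1+1+2 = 5
Line 2: "waterfall under chrysanthemum": 3+2+4 = 9
Line 3: "butterfly melts between pool": 3+1+2+1 = 7
Total: 5 + 9 + 7 = 21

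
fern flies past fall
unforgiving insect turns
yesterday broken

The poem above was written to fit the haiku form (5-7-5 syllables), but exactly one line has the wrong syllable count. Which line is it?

The first line

Line 1: fern (1), flies (1), past (1), fall (1) → 4 (expected 5)
Line 2: unforgiving (4), insect (2), turns (1) → 7 ✓
Line 3: yesterday (3), broken (2) → 5 ✓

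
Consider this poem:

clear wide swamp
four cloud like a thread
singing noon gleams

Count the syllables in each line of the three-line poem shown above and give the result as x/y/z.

3/5/4

Line 1: "clear wide swamp": 1+1+1 = 3
Line 2: "four cloud like a thread": 1+1+1+1+1 = 5
Line 3: "singing noon gleams": 2+1+1 = 4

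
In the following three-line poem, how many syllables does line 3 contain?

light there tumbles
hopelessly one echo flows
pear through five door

Line 3: "pear through five door": 1+1+1+1 = 4

4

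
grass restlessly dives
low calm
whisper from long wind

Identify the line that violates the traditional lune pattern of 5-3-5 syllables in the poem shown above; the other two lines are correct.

The second line

Line 1: grass (1), restlessly (3), dives (1) → 5 ✓
Line 2: low (1), calm (1) → 2 (expected 3)
Line 3: whisper (2), from (1), long (1), wind (1) → 5 ✓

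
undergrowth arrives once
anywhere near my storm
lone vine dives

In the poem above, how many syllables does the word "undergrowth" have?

"undergrowth" has 3 syllables.

3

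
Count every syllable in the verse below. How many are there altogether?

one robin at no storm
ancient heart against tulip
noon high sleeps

Line 1: one (1), robin (2), at (1), no (1), storm (1) → 6
Line 2: ancient (2), heart (1), against (2), tulip (2) → 7
Line 3: noon (1), high (1), sleeps (1) → 3
Total: 6 + 7 + 3 = 16

16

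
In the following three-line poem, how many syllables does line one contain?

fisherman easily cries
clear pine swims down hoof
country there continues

7

Line one: fisherman (3), easily (3), cries (1) → 7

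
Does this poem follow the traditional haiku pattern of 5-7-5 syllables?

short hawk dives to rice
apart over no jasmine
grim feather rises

Yes

Line 1: short(1) + hawk(1) + dives(1) + to(1) + rice(1) = 5 ✓
Line 2: apart(2) + over(2) + no(1) + jasmine(2) = 7 ✓
Line 3: grim(1) + feather(2) + rises(2) = 5 ✓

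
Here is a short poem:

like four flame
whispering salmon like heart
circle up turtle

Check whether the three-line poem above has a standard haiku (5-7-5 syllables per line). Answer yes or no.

No

Line 1: "like four flame": 1+1+1 = 3 (expected 5)
Line 2: "whispering salmon like heart": 3+2+1+1 = 7 ✓
Line 3: "circle up turtle": 2+1+2 = 5 ✓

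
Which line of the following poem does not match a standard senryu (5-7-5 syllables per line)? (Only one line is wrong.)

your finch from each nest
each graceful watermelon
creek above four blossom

Line 3

Line 1: your (1), finch (1), from (1), each (1), nest (1) → 5 ✓
Line 2: each (1), graceful (2), watermelon (4) → 7 ✓
Line 3: creek (1), above (2), four (1), blossom (2) → 6 (expected 5)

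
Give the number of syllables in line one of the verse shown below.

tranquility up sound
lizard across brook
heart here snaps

6

Line one: tranquility (4), up (1), sound (1) → 6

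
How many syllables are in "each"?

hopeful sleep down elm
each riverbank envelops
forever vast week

1

"each" has 1 syllable.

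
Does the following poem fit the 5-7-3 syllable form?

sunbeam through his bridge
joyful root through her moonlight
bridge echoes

Line 1: sunbeam (2), through (1), his (1), bridge (1) → 5 ✓
Line 2: joyful (2), root (1), through (1), her (1), moonlight (2) → 7 ✓
Line 3: bridge (1), echoes (2) → 3 ✓

Yes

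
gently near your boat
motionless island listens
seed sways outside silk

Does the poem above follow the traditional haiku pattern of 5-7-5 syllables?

Yes

Line 1: gently (2), near (1), your (1), boat (1) → 5 ✓
Line 2: motionless (3), island (2), listens (2) → 7 ✓
Line 3: seed (1), sways (1), outside (2), silk (1) → 5 ✓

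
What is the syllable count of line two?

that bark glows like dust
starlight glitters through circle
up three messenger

Line two: starlight (2), glitters (2), through (1), circle (2) → 7

7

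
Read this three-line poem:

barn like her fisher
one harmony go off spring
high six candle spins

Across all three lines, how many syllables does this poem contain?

17

Line 1: "barn like her fisher": 1+1+1+2 = 5
Line 2: "one harmony go off spring": 1+3+1+1+1 = 7
Line 3: "high six candle spins": 1+1+2+1 = 5
Total: 5 + 7 + 5 = 17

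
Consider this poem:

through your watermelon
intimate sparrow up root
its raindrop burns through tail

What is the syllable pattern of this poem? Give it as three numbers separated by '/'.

6/7/6

Line 1: through(1) + your(1) + watermelon(4) = 6
Line 2: intimate(3) + sparrow(2) + up(1) + root(1) = 7
Line 3: its(1) + raindrop(2) + burns(1) + through(1) + tail(1) = 6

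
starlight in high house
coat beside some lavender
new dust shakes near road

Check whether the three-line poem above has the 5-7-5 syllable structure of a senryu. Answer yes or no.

Yes

Line 1: starlight (2), in (1), high (1), house (1) → 5 ✓
Line 2: coat (1), beside (2), some (1), lavender (3) → 7 ✓
Line 3: new (1), dust (1), shakes (1), near (1), road (1) → 5 ✓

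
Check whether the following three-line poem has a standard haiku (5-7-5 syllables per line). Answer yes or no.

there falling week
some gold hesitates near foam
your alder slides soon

No

Line 1: there(1) + falling(2) + week(1) = 4 (expected 5)
Line 2: some(1) + gold(1) + hesitates(3) + near(1) + foam(1) = 7 ✓
Line 3: your(1) + alder(2) + slides(1) + soon(1) = 5 ✓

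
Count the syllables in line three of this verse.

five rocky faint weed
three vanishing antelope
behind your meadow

5

Line three: behind(2) + your(1) + meadow(2) = 5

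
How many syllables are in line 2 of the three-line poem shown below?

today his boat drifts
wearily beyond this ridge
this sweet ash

7

Line 2: "wearily beyond this ridge": 3+2+1+1 = 7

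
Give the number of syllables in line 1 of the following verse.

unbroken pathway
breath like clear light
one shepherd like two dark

5

Line 1: "unbroken pathway": 3+2 = 5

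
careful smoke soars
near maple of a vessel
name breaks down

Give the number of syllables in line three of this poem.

3

Line three: name(1) + breaks(1) + down(1) = 3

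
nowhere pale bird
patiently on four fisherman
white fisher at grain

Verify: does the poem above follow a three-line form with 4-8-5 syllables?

Yes

Line 1: nowhere (2), pale (1), bird (1) → 4 ✓
Line 2: patiently (3), on (1), four (1), fisherman (3) → 8 ✓
Line 3: white (1), fisher (2), at (1), grain (1) → 5 ✓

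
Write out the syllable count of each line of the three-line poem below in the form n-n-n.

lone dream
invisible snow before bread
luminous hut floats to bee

2-8-7

Line 1: lone(1) + dream(1) = 2
Line 2: invisible(4) + snow(1) + before(2) + bread(1) = 8
Line 3: luminous(3) + hut(1) + floats(1) + to(1) + bee(1) = 7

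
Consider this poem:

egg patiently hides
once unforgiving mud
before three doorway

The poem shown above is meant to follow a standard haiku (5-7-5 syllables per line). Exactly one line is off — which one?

Line 1: egg(1) + patiently(3) + hides(1) = 5 ✓
Line 2: once(1) + unforgiving(4) + mud(1) = 6 (expected 7)
Line 3: before(2) + three(1) + doorway(2) = 5 ✓

Line 2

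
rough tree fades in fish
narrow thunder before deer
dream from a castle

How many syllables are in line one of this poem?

5

Line one: rough(1) + tree(1) + fades(1) + in(1) + fish(1) = 5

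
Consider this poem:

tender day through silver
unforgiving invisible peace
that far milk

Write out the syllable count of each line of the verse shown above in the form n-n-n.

Line 1: "tender day through silver": 2+1+1+2 = 6
Line 2: "unforgiving invisible peace": 4+4+1 = 9
Line 3: "that far milk": 1+1+1 = 3

6-9-3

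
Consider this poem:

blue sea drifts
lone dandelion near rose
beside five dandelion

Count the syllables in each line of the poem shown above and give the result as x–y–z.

3–7–7

Line 1: blue(1) + sea(1) + drifts(1) = 3
Line 2: lone(1) + dandelion(4) + near(1) + rose(1) = 7
Line 3: beside(2) + five(1) + dandelion(4) = 7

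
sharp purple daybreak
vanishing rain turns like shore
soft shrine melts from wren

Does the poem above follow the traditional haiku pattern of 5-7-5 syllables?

Line 1: sharp (1), purple (2), daybreak (2) → 5 ✓
Line 2: vanishing (3), rain (1), turns (1), like (1), shore (1) → 7 ✓
Line 3: soft (1), shrine (1), melts (1), from (1), wren (1) → 5 ✓

Yes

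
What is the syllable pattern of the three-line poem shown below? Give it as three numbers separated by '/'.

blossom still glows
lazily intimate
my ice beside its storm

4/6/6

Line 1: "blossom still glows": 2+1+1 = 4
Line 2: "lazily intimate": 3+3 = 6
Line 3: "my ice beside its storm": 1+1+2+1+1 = 6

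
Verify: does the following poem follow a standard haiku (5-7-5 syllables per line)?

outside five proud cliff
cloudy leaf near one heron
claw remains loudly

Yes

Line 1: outside (2), five (1), proud (1), cliff (1) → 5 ✓
Line 2: cloudy (2), leaf (1), near (1), one (1), heron (2) → 7 ✓
Line 3: claw (1), remains (2), loudly (2) → 5 ✓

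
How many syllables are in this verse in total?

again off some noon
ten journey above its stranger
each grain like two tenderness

20

Line 1: again(2) + off(1) + some(1) + noon(1) = 5
Line 2: ten(1) + journey(2) + above(2) + its(1) + stranger(2) = 8
Line 3: each(1) + grain(1) + like(1) + two(1) + tenderness(3) = 7
Total: 5 + 8 + 7 = 20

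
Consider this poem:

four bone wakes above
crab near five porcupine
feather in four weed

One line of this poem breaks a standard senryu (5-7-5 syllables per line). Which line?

Line 1: four(1) + bone(1) + wakes(1) + above(2) = 5 ✓
Line 2: crab(1) + near(1) + five(1) + porcupine(3) = 6 (expected 7)
Line 3: feather(2) + in(1) + four(1) + weed(1) = 5 ✓

Line 2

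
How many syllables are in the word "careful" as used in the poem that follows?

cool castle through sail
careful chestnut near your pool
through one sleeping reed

2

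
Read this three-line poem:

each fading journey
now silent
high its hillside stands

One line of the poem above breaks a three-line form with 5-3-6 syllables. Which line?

The third line

Line 1: "each fading journey": 1+2+2 = 5 ✓
Line 2: "now silent": 1+2 = 3 ✓
Line 3: "high its hillside stands": 1+1+2+1 = 5 (expected 6)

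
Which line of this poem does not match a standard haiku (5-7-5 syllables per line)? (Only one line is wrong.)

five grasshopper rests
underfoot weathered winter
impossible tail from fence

The third line

Line 1: five (1), grasshopper (3), rests (1) → 5 ✓
Line 2: underfoot (3), weathered (2), winter (2) → 7 ✓
Line 3: impossible (4), tail (1), from (1), fence (1) → 7 (expected 5)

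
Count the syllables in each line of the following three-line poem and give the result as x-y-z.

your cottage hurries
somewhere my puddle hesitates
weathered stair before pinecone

5-8-7

Line 1: "your cottage hurries": 1+2+2 = 5
Line 2: "somewhere my puddle hesitates": 2+1+2+3 = 8
Line 3: "weathered stair before pinecone": 2+1+2+2 = 7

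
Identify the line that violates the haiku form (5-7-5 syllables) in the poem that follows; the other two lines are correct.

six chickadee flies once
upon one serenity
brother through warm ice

Line 1: six(1) + chickadee(3) + flies(1) + once(1) = 6 (expected 5)
Line 2: upon(2) + one(1) + serenity(4) = 7 ✓
Line 3: brother(2) + through(1) + warm(1) + ice(1) = 5 ✓

The first line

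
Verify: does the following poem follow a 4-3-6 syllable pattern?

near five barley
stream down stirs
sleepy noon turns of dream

Line 1: "near five barley": 1+1+2 = 4 ✓
Line 2: "stream down stirs": 1+1+1 = 3 ✓
Line 3: "sleepy noon turns of dream": 2+1+1+1+1 = 6 ✓

Yes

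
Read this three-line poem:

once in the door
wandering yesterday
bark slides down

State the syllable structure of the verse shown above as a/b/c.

Line 1: once(1) + in(1) + the(1) + door(1) = 4
Line 2: wandering(3) + yesterday(3) = 6
Line 3: bark(1) + slides(1) + down(1) = 3

4/6/3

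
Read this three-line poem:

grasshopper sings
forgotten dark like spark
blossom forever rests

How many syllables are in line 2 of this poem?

6

Line 2: forgotten (3), dark (1), like (1), spark (1) → 6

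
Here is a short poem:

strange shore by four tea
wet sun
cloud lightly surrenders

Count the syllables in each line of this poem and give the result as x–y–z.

Line 1: strange(1) + shore(1) + by(1) + four(1) + tea(1) = 5
Line 2: wet(1) + sun(1) = 2
Line 3: cloud(1) + lightly(2) + surrenders(3) = 6

5–2–6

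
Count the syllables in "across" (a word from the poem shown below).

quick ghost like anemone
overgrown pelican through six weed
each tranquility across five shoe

2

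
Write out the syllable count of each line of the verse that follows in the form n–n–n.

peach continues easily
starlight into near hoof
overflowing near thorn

Line 1: "peach continues easily": 1+3+3 = 7
Line 2: "starlight into near hoof": 2+2+1+1 = 6
Line 3: "overflowing near thorn": 4+1+1 = 6

7–6–6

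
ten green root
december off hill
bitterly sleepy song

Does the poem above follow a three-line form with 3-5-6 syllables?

Yes

Line 1: ten (1), green (1), root (1) → 3 ✓
Line 2: december (3), off (1), hill (1) → 5 ✓
Line 3: bitterly (3), sleepy (2), song (1) → 6 ✓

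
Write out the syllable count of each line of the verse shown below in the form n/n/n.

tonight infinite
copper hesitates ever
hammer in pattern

5/7/5

Line 1: tonight(2) + infinite(3) = 5
Line 2: copper(2) + hesitates(3) + ever(2) = 7
Line 3: hammer(2) + in(1) + pattern(2) = 5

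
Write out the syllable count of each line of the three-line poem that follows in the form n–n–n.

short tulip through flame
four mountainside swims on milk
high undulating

Line 1: short (1), tulip (2), through (1), flame (1) → 5
Line 2: four (1), mountainside (3), swims (1), on (1), milk (1) → 7
Line 3: high (1), undulating (4) → 5

5–7–5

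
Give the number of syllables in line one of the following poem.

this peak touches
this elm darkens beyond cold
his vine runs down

4

Line one: this(1) + peak(1) + touches(2) = 4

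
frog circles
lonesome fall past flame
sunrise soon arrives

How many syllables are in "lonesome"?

2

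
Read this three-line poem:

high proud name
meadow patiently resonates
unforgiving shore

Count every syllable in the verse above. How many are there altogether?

16

Line 1: "high proud name": 1+1+1 = 3
Line 2: "meadow patiently resonates": 2+3+3 = 8
Line 3: "unforgiving shore": 4+1 = 5
Total: 3 + 8 + 5 = 16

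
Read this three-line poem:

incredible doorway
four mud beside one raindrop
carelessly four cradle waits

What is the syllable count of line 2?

Line 2: four (1), mud (1), beside (2), one (1), raindrop (2) → 7

7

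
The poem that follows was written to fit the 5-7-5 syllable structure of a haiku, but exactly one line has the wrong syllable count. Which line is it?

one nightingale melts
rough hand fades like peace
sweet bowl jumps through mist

The second line

Line 1: "one nightingale melts": 1+3+1 = 5 ✓
Line 2: "rough hand fades like peace": 1+1+1+1+1 = 5 (expected 7)
Line 3: "sweet bowl jumps through mist": 1+1+1+1+1 = 5 ✓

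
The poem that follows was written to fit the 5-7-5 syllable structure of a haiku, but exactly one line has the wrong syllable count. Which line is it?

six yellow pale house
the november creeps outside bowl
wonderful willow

Line 1: six (1), yellow (2), pale (1), house (1) → 5 ✓
Line 2: the (1), november (3), creeps (1), outside (2), bowl (1) → 8 (expected 7)
Line 3: wonderful (3), willow (2) → 5 ✓

The second line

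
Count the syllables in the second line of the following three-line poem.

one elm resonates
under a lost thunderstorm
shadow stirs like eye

7

The second line: under(2) + a(1) + lost(1) + thunderstorm(3) = 7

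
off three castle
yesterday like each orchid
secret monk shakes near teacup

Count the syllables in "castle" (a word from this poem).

2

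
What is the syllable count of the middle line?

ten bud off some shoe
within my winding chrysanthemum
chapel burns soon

The middle line: within (2), my (1), winding (2), chrysanthemum (4) → 9

9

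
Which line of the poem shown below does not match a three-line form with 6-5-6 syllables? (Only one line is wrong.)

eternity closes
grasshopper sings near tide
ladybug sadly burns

Line 2

Line 1: "eternity closes": 4+2 = 6 ✓
Line 2: "grasshopper sings near tide": 3+1+1+1 = 6 (expected 5)
Line 3: "ladybug sadly burns": 3+2+1 = 6 ✓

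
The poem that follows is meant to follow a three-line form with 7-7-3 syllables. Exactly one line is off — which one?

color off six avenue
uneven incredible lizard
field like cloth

Line 1: "color off six avenue": 2+1+1+3 = 7 ✓
Line 2: "uneven incredible lizard": 3+4+2 = 9 (expected 7)
Line 3: "field like cloth": 1+1+1 = 3 ✓

The second line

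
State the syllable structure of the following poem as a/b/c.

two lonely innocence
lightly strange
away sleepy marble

6/3/6

Line 1: "two lonely innocence": 1+2+3 = 6
Line 2: "lightly strange": 2+1 = 3
Line 3: "away sleepy marble": 2+2+2 = 6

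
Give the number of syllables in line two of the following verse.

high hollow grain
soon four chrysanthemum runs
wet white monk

7

Line two: "soon four chrysanthemum runs": 1+1+4+1 = 7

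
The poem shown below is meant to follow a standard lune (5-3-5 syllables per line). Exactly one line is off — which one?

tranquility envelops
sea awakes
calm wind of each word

The first line

Line 1: tranquility(4) + envelops(3) = 7 (expected 5)
Line 2: sea(1) + awakes(2) = 3 ✓
Line 3: calm(1) + wind(1) + of(1) + each(1) + word(1) = 5 ✓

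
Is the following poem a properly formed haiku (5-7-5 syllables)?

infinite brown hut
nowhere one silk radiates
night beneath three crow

Yes

Line 1: infinite(3) + brown(1) + hut(1) = 5 ✓
Line 2: nowhere(2) + one(1) + silk(1) + radiates(3) = 7 ✓
Line 3: night(1) + beneath(2) + three(1) + crow(1) = 5 ✓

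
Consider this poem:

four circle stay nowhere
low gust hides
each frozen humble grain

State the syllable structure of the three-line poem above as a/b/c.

Line 1: "four circle stay nowhere": 1+2+1+2 = 6
Line 2: "low gust hides": 1+1+1 = 3
Line 3: "each frozen humble grain": 1+2+2+1 = 6

6/3/6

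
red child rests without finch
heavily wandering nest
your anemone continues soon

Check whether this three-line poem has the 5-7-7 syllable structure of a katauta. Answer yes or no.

No

Line 1: red (1), child (1), rests (1), without (2), finch (1) → 6 (expected 5)
Line 2: heavily (3), wandering (3), nest (1) → 7 ✓
Line 3: your (1), anemone (4), continues (3), soon (1) → 9 (expected 7)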